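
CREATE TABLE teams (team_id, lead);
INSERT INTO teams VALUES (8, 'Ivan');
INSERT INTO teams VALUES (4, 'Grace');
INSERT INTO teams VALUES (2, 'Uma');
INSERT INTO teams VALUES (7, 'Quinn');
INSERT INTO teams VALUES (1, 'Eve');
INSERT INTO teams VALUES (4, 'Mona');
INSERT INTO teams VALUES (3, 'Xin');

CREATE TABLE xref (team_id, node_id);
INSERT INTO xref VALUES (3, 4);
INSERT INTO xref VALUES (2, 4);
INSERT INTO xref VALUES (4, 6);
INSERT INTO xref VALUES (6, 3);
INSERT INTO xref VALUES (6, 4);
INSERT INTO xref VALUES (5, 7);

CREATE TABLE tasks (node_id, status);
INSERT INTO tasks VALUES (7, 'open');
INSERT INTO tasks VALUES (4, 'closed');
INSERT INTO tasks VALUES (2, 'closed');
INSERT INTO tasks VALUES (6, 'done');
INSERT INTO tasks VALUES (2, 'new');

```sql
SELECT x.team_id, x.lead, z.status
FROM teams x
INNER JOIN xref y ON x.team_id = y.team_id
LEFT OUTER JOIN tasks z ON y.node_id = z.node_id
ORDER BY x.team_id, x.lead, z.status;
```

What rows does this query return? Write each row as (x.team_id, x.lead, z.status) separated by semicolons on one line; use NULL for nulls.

Joins associate left-to-right: teams INNER JOIN xref on team_id gives 4 intermediate row(s).
Then LEFT JOIN `tasks z` on node_id: each of those 4 rows is kept; rows whose y.node_id has no match in z get NULL for z's columns.

(2, Uma, closed); (3, Xin, closed); (4, Grace, done); (4, Mona, done)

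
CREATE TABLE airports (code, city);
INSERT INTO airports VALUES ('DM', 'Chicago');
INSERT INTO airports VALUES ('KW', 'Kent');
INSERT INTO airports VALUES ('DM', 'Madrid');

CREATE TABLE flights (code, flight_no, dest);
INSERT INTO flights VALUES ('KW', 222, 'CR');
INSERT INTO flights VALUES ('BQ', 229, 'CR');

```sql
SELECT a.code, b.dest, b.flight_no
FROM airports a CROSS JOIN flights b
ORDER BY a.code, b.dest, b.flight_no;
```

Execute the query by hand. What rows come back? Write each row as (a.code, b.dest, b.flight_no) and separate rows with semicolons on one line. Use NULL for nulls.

CROSS JOIN pairs every row of `airports` with every row of `flights`: 3 × 2 = 6 rows.
After projecting and ordering:
a.code | b.dest | b.flight_no
DM | CR | 222
DM | CR | 222
DM | CR | 229
DM | CR | 229
KW | CR | 222
KW | CR | 229

(DM, CR, 222); (DM, CR, 222); (DM, CR, 229); (DM, CR, 229); (KW, CR, 222); (KW, CR, 229)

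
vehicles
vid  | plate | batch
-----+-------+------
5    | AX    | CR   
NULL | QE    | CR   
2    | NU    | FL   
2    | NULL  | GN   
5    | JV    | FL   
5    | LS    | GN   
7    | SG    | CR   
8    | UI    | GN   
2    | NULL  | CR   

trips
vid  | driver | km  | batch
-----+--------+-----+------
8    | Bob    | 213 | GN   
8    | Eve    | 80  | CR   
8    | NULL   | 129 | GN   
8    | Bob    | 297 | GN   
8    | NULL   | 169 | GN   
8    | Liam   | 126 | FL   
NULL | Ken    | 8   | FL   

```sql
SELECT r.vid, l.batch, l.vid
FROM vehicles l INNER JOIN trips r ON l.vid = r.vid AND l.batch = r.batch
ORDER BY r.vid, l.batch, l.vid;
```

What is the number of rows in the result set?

INNER JOIN keeps only pairs where the ON condition holds.
Matching on l.vid = r.vid AND l.batch = r.batch. A NULL in a compared column never satisfies the condition.
Matched pairs: 4.
Total: 4 rows.

4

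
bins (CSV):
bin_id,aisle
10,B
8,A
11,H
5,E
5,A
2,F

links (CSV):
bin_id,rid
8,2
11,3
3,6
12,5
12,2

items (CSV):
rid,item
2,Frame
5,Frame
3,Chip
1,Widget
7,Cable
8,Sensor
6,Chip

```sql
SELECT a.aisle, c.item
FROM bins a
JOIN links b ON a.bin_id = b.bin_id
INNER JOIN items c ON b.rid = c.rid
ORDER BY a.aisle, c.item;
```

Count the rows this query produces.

2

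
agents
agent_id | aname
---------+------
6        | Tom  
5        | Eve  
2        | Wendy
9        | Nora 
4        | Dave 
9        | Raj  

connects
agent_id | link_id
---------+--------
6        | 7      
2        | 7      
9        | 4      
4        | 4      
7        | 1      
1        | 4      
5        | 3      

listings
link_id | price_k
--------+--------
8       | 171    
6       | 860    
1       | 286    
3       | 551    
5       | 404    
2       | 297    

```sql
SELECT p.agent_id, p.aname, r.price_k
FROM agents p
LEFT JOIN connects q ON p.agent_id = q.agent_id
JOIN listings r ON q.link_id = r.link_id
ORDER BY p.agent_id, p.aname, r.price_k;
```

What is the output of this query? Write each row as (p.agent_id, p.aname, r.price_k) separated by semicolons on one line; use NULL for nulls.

(5, Eve, 551)

Joins associate left-to-right: agents LEFT JOIN connects on agent_id gives 6 intermediate row(s).
Then INNER JOIN `listings r` on link_id: keep only rows whose q.link_id appears in r.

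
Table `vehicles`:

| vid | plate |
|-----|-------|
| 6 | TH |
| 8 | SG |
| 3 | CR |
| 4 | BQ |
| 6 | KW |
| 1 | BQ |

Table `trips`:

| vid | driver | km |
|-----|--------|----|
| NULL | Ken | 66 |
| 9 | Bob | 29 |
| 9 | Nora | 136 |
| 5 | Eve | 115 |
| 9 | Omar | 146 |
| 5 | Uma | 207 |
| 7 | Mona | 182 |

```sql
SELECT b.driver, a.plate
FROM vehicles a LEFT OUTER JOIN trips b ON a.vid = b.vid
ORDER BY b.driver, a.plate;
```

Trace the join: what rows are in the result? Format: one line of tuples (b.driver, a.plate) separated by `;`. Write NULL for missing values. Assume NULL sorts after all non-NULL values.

(NULL, BQ); (NULL, BQ); (NULL, CR); (NULL, KW); (NULL, SG); (NULL, TH)

LEFT JOIN keeps every row from `vehicles`; unmatched rows get NULL for `trips`'s columns.
Matching on a.vid = b.vid. A NULL in a compared column never satisfies the condition.
Matched pairs: 0; unmatched a rows kept: 6.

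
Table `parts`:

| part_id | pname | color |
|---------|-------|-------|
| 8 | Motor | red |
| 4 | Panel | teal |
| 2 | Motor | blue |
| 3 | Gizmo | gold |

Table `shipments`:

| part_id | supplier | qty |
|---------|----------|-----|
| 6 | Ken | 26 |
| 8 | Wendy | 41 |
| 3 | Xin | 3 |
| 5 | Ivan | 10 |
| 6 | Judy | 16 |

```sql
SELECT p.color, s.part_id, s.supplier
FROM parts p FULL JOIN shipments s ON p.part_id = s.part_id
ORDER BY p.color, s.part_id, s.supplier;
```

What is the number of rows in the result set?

7

FULL OUTER JOIN keeps every row from both sides; unmatched rows get NULL for the other side's columns.
Matching on p.part_id = s.part_id.
- p[0] part_id=8 → 1 match(es) in s → 1 row(s).
- p[1] part_id=4 → no match; kept with NULLs on the s side.
- p[2] part_id=2 → no match; kept with NULLs on the s side.
- p[3] part_id=3 → 1 match(es) in s → 1 row(s).
- 3 s row(s) had no p match → kept, p columns NULL.
Total: 2 matched + 5 padded = 7 rows.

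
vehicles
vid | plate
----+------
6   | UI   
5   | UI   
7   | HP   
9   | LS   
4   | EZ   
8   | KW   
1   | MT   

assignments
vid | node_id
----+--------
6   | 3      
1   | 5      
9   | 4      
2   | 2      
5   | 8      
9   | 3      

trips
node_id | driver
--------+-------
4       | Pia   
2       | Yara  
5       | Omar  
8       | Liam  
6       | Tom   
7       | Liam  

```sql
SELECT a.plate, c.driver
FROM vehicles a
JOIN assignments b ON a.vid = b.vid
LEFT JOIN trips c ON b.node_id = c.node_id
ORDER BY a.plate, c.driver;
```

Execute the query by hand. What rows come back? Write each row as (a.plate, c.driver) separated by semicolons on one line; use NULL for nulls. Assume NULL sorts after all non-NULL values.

(LS, Pia); (LS, NULL); (MT, Omar); (UI, Liam); (UI, NULL)

Joins associate left-to-right: vehicles INNER JOIN assignments on vid gives 5 intermediate row(s).
Then LEFT JOIN `trips c` on node_id: each of those 5 rows is kept; rows whose b.node_id has no match in c get NULL for c's columns.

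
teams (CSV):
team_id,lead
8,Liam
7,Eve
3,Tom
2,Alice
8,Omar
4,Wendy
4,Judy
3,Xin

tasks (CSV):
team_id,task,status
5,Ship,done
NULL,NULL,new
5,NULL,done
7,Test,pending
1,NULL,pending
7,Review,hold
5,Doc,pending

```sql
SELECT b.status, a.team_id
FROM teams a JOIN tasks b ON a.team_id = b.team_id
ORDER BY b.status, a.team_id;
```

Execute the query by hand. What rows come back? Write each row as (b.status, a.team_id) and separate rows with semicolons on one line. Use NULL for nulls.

INNER JOIN keeps only pairs where the ON condition holds.
Matching on a.team_id = b.team_id. A NULL in a compared column never satisfies the condition.
- a row (team_id=8): no match → dropped.
- a row (team_id=7): matches 2 b row(s) → 2 output row(s).
- a row (team_id=3): no match → dropped.
- a row (team_id=2): no match → dropped.
- a row (team_id=8): no match → dropped.
- a row (team_id=4): no match → dropped.
- a row (team_id=4): no match → dropped.
- a row (team_id=3): no match → dropped.
After projecting and ordering:
b.status | a.team_id
hold | 7
pending | 7

(hold, 7); (pending, 7)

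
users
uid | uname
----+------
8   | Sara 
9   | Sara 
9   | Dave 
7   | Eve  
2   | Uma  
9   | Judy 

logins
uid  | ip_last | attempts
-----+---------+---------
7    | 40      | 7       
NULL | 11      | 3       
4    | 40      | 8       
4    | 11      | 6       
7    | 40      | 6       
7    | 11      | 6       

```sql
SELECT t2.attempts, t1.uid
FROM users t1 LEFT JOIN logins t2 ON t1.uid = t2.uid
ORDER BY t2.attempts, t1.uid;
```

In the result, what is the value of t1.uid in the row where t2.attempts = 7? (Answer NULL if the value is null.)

LEFT JOIN keeps every row from `users`; unmatched rows get NULL for `logins`'s columns.
Matching on t1.uid = t2.uid. A NULL in a compared column never satisfies the condition.
- uid=8: no t2 row matches, row kept with t2 columns NULL.
- uid=9: no t2 row matches, row kept with t2 columns NULL.
- uid=9: no t2 row matches, row kept with t2 columns NULL.
- uid=7: 3 matching t2 row(s), so 3 row(s) emitted.
- uid=2: no t2 row matches, row kept with t2 columns NULL.
- uid=9: no t2 row matches, row kept with t2 columns NULL.

7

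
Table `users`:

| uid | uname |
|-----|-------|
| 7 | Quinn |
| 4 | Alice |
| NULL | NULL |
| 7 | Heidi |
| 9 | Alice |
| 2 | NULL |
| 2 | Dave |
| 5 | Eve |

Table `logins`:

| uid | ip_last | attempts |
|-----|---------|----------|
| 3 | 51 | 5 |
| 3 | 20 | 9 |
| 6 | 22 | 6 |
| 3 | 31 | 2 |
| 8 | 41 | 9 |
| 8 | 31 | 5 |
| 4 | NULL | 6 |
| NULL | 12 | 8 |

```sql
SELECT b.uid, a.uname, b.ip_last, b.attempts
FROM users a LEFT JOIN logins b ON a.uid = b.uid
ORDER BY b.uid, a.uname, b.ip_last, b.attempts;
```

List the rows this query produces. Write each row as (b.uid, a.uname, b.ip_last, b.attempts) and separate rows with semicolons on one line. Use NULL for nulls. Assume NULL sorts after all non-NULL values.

(4, Alice, NULL, 6); (NULL, Alice, NULL, NULL); (NULL, Dave, NULL, NULL); (NULL, Eve, NULL, NULL); (NULL, Heidi, NULL, NULL); (NULL, Quinn, NULL, NULL); (NULL, NULL, NULL, NULL); (NULL, NULL, NULL, NULL)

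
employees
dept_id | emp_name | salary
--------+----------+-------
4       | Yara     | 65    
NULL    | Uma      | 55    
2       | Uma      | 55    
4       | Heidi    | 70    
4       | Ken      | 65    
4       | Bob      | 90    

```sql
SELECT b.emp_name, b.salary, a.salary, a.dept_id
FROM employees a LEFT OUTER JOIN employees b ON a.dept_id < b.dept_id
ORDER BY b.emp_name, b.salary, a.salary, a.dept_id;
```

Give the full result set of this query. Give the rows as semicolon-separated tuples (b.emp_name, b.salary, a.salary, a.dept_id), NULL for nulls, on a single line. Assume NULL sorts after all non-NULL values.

LEFT JOIN keeps every row from `employees a`; unmatched rows get NULL for `employees b`'s columns.
Matching on a.dept_id < b.dept_id. A NULL in a compared column never satisfies the condition.
Matched pairs: 4; unmatched a rows kept: 5.

(Bob, 90, 55, 2); (Heidi, 70, 55, 2); (Ken, 65, 55, 2); (Yara, 65, 55, 2); (NULL, NULL, 55, NULL); (NULL, NULL, 65, 4); (NULL, NULL, 65, 4); (NULL, NULL, 70, 4); (NULL, NULL, 90, 4)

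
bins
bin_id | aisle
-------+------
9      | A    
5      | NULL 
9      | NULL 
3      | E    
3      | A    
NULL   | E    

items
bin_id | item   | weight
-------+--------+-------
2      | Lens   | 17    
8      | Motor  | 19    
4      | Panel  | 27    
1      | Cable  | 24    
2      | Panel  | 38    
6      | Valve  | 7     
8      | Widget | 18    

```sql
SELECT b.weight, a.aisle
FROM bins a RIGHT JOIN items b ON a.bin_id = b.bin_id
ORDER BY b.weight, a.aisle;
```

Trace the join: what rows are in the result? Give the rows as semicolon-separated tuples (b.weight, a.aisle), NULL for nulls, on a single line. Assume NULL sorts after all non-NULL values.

(7, NULL); (17, NULL); (18, NULL); (19, NULL); (24, NULL); (27, NULL); (38, NULL)

RIGHT JOIN keeps every row from `items`; unmatched rows get NULL for `bins`'s columns.
Matching on a.bin_id = b.bin_id. A NULL in a compared column never satisfies the condition.
Matched pairs: 0; unmatched b rows kept: 7.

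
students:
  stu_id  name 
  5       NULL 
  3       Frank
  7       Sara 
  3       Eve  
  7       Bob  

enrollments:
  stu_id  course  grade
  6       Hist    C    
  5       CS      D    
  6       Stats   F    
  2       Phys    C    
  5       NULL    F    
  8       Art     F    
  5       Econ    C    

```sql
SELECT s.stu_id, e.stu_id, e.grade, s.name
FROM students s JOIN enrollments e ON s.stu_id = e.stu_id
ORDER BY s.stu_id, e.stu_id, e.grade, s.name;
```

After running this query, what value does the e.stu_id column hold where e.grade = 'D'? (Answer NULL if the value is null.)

5

INNER JOIN keeps only pairs where the ON condition holds.
Matching on s.stu_id = e.stu_id.
- s row (stu_id=5): matches 3 e row(s) → 3 output row(s).
- s row (stu_id=3): no match → dropped.
- s row (stu_id=7): no match → dropped.
- s row (stu_id=3): no match → dropped.
- s row (stu_id=7): no match → dropped.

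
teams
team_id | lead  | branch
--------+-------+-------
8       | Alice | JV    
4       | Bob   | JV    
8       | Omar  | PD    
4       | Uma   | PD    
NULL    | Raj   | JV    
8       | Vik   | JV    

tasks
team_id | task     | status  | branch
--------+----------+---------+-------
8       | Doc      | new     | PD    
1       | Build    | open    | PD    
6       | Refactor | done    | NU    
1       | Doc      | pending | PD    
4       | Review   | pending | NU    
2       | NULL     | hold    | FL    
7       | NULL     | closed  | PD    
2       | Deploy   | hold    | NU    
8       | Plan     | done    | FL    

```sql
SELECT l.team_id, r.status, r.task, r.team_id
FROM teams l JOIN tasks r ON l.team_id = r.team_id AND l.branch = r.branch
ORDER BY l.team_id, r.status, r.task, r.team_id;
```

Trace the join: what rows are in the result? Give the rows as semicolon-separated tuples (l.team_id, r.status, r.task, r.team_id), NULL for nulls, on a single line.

(8, new, Doc, 8)

INNER JOIN keeps only pairs where the ON condition holds.
Matching on l.team_id = r.team_id AND l.branch = r.branch. A NULL in a compared column never satisfies the condition.
Matched pairs: 1.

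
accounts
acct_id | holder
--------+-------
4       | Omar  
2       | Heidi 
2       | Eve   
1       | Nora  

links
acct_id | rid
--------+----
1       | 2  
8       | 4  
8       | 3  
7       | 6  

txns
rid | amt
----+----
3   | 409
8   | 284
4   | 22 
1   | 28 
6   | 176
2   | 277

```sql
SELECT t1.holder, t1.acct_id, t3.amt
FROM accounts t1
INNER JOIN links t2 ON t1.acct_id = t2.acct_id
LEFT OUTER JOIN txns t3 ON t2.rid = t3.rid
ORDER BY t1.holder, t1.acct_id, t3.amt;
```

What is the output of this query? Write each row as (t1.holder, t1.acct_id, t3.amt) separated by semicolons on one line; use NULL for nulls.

Step 1 — t1 INNER JOIN t2 on acct_id → 1 row(s).
Then LEFT JOIN `txns t3` on rid: each of those 1 rows is kept; rows whose t2.rid has no match in t3 get NULL for t3's columns.

(Nora, 1, 277)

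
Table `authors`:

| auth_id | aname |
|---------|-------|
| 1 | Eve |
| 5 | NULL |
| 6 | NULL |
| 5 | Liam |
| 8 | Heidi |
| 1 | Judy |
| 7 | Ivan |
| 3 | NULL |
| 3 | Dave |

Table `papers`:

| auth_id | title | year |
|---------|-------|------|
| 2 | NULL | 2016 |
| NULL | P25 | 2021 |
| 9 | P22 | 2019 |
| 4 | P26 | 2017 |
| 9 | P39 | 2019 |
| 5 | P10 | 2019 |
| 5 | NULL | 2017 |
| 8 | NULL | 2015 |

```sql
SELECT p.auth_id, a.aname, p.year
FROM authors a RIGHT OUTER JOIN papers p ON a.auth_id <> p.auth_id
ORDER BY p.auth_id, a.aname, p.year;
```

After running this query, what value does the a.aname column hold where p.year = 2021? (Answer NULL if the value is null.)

NULL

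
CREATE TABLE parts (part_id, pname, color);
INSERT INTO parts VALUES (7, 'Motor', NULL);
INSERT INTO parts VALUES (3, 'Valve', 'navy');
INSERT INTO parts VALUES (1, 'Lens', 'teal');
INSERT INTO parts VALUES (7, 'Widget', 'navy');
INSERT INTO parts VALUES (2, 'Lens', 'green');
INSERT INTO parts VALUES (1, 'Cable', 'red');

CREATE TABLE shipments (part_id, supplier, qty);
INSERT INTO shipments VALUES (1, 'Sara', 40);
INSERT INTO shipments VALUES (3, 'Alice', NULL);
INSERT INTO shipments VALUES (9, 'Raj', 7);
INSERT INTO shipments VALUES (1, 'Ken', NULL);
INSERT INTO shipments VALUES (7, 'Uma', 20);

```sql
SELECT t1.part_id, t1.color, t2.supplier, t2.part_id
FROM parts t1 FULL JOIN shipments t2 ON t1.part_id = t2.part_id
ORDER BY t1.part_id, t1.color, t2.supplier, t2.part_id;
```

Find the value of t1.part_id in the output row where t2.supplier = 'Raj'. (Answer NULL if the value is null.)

FULL OUTER JOIN keeps every row from both sides; unmatched rows get NULL for the other side's columns.
Matching on t1.part_id = t2.part_id.
- t1[0] part_id=7 → 1 match(es) in t2 → 1 row(s).
- t1[1] part_id=3 → 1 match(es) in t2 → 1 row(s).
- t1[2] part_id=1 → 2 match(es) in t2 → 2 row(s).
- t1[3] part_id=7 → 1 match(es) in t2 → 1 row(s).
- t1[4] part_id=2 → no match; kept with NULLs on the t2 side.
- t1[5] part_id=1 → 2 match(es) in t2 → 2 row(s).
- 1 t2 row(s) had no t1 match → kept, t1 columns NULL.

NULL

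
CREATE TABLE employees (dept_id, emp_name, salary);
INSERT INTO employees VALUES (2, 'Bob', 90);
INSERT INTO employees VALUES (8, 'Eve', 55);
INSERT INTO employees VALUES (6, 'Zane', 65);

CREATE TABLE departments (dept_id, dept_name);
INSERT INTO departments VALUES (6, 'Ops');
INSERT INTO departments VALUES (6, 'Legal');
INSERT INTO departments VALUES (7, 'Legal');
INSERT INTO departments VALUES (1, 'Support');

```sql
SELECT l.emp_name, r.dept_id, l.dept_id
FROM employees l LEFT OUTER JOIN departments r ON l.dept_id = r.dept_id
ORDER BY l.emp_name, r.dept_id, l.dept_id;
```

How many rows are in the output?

4

LEFT JOIN keeps every row from `employees`; unmatched rows get NULL for `departments`'s columns.
Matching on l.dept_id = r.dept_id.
- dept_id=2: no r row matches, row kept with r columns NULL.
- dept_id=8: no r row matches, row kept with r columns NULL.
- dept_id=6: 2 matching r row(s), so 2 row(s) emitted.
Total: 2 matched + 2 padded = 4 rows.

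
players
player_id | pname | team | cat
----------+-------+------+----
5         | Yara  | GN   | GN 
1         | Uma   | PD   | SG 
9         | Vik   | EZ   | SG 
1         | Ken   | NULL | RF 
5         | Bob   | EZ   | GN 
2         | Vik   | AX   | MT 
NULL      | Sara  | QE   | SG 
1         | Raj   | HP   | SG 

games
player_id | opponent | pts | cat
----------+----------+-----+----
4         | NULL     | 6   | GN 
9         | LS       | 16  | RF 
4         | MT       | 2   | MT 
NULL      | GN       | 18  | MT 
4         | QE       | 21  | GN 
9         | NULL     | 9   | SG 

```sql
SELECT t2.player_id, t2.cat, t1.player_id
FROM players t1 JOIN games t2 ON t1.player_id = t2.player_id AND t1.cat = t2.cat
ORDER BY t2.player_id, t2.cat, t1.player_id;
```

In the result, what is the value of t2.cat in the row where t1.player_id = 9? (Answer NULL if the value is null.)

SG

INNER JOIN keeps only pairs where the ON condition holds.
Matching on t1.player_id = t2.player_id AND t1.cat = t2.cat. A NULL in a compared column never satisfies the condition.
Matched pairs: 1.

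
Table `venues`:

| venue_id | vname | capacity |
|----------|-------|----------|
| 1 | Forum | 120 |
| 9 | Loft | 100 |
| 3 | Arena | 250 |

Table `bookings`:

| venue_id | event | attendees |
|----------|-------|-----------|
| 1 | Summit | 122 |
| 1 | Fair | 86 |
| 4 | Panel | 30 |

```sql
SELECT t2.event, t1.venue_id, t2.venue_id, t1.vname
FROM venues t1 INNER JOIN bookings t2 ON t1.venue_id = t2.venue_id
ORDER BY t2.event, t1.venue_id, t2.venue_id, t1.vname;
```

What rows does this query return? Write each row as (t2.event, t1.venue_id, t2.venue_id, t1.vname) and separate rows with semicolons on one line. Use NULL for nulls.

INNER JOIN keeps only pairs where the ON condition holds.
Matching on t1.venue_id = t2.venue_id.
- venue_id=1: 2 matching t2 row(s), so 2 row(s) emitted.
- venue_id=9: no matching t2 row, dropped.
- venue_id=3: no matching t2 row, dropped.
After projecting and ordering:
t2.event | t1.venue_id | t2.venue_id | t1.vname
Fair | 1 | 1 | Forum
Summit | 1 | 1 | Forum

(Fair, 1, 1, Forum); (Summit, 1, 1, Forum)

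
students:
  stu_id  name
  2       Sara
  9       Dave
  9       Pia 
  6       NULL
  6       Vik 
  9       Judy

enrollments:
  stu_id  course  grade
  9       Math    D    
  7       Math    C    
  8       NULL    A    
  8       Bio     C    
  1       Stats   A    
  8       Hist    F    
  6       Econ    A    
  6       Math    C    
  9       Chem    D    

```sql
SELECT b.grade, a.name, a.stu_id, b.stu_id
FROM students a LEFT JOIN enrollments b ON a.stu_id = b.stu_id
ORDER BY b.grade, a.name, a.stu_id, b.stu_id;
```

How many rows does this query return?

11

LEFT JOIN keeps every row from `students`; unmatched rows get NULL for `enrollments`'s columns.
Matching on a.stu_id = b.stu_id.
- a[0] stu_id=2 → no match; kept with NULLs on the b side.
- a[1] stu_id=9 → 2 match(es) in b → 2 row(s).
- a[2] stu_id=9 → 2 match(es) in b → 2 row(s).
- a[3] stu_id=6 → 2 match(es) in b → 2 row(s).
- a[4] stu_id=6 → 2 match(es) in b → 2 row(s).
- a[5] stu_id=9 → 2 match(es) in b → 2 row(s).
Total: 10 matched + 1 padded = 11 rows.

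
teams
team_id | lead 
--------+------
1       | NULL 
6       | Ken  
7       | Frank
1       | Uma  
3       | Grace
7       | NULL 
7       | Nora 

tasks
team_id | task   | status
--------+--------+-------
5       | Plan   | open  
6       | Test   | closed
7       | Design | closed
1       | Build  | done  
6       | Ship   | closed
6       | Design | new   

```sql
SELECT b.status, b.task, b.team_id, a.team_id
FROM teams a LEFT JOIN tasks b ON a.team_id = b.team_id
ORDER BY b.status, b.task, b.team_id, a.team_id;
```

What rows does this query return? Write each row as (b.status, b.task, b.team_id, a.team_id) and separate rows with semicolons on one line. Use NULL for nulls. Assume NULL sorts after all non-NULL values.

(closed, Design, 7, 7); (closed, Design, 7, 7); (closed, Design, 7, 7); (closed, Ship, 6, 6); (closed, Test, 6, 6); (done, Build, 1, 1); (done, Build, 1, 1); (new, Design, 6, 6); (NULL, NULL, NULL, 3)

LEFT JOIN keeps every row from `teams`; unmatched rows get NULL for `tasks`'s columns.
Matching on a.team_id = b.team_id.
Matched pairs: 8; unmatched a rows kept: 1.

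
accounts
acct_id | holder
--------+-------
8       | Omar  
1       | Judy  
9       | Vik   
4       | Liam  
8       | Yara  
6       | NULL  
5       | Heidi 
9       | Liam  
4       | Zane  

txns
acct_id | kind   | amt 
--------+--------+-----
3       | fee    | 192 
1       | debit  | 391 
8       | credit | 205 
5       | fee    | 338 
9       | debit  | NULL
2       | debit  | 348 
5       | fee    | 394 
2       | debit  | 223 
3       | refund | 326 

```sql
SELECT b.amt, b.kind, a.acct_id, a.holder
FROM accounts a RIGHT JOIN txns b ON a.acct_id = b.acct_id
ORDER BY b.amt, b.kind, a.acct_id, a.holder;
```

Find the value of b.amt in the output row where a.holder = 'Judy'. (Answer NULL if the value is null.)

391

RIGHT JOIN keeps every row from `txns`; unmatched rows get NULL for `accounts`'s columns.
Matching on a.acct_id = b.acct_id.
- acct_id=8: 1 matching b row(s), so 1 row(s) emitted.
- acct_id=1: 1 matching b row(s), so 1 row(s) emitted.
- acct_id=9: 1 matching b row(s), so 1 row(s) emitted.
- acct_id=4: no matching b row.
- acct_id=8: 1 matching b row(s), so 1 row(s) emitted.
- acct_id=6: no matching b row.
- acct_id=5: 2 matching b row(s), so 2 row(s) emitted.
- acct_id=9: 1 matching b row(s), so 1 row(s) emitted.
- acct_id=4: no matching b row.
- 4 row(s) from b found no a partner → padded with NULL.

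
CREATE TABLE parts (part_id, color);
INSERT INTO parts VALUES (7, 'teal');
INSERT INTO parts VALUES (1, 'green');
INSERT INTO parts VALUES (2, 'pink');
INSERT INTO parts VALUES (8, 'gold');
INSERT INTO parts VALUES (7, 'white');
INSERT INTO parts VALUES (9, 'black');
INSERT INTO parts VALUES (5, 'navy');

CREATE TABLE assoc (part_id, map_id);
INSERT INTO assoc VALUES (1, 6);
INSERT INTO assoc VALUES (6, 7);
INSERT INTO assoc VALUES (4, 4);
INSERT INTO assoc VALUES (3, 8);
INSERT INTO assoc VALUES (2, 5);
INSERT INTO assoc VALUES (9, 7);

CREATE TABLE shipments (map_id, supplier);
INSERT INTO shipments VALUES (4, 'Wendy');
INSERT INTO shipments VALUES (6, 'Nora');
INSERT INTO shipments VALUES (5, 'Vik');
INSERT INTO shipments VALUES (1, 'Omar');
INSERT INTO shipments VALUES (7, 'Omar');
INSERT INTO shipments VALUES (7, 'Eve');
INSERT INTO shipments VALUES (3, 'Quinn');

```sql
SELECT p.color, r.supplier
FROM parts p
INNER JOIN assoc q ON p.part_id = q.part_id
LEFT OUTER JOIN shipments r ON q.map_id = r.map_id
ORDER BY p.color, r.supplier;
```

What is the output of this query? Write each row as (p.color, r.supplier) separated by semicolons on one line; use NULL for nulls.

(black, Eve); (black, Omar); (green, Nora); (pink, Vik)

Joins associate left-to-right: parts INNER JOIN assoc on part_id gives 3 intermediate row(s).
Then LEFT JOIN `shipments r` on map_id: each of those 3 rows is kept; rows whose q.map_id has no match in r get NULL for r's columns.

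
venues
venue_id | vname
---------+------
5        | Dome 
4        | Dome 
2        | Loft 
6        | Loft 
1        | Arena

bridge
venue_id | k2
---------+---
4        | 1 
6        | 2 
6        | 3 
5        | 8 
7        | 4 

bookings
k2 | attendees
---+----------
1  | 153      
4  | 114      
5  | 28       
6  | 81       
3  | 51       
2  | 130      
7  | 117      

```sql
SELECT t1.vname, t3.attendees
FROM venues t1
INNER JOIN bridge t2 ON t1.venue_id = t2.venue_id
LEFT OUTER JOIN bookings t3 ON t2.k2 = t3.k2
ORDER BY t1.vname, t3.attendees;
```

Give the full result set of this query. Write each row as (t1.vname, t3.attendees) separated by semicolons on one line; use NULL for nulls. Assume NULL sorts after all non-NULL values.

Joins associate left-to-right: venues INNER JOIN bridge on venue_id gives 4 intermediate row(s).
Then LEFT JOIN `bookings t3` on k2: each of those 4 rows is kept; rows whose t2.k2 has no match in t3 get NULL for t3's columns.

(Dome, 153); (Dome, NULL); (Loft, 51); (Loft, 130)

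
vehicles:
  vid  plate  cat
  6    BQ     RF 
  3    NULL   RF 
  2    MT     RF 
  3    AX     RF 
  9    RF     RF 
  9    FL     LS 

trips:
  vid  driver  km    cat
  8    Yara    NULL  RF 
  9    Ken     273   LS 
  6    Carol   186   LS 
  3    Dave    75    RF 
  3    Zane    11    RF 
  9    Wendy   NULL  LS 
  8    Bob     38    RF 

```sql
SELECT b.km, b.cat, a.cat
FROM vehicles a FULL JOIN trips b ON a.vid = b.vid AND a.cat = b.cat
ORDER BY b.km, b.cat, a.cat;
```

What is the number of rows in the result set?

FULL OUTER JOIN keeps every row from both sides; unmatched rows get NULL for the other side's columns.
Matching on a.vid = b.vid AND a.cat = b.cat.
- a row (vid=6, cat=RF): no match → kept, b columns NULL.
- a row (vid=3, cat=RF): matches 2 b row(s) → 2 output row(s).
- a row (vid=2, cat=RF): no match → kept, b columns NULL.
- a row (vid=3, cat=RF): matches 2 b row(s) → 2 output row(s).
- a row (vid=9, cat=RF): no match → kept, b columns NULL.
- a row (vid=9, cat=LS): matches 2 b row(s) → 2 output row(s).
- 3 b row(s) had no a match → kept, a columns NULL.
Total: 6 matched + 6 padded = 12 rows.

12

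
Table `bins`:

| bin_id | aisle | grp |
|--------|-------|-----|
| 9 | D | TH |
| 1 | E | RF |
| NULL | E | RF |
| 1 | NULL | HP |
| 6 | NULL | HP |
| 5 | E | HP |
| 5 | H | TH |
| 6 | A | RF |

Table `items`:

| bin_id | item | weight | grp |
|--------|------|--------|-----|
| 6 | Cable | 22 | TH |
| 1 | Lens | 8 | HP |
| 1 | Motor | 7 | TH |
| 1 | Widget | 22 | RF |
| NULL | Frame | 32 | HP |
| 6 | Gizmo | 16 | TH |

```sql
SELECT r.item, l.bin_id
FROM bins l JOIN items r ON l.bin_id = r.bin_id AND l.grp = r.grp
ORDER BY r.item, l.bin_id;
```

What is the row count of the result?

2

INNER JOIN keeps only pairs where the ON condition holds.
Matching on l.bin_id = r.bin_id AND l.grp = r.grp. A NULL in a compared column never satisfies the condition.
- l row (bin_id=9, grp=TH): no match → dropped.
- l row (bin_id=1, grp=RF): matches 1 r row(s) → 1 output row(s).
- l row (bin_id=NULL, grp=RF): no match → dropped.
- l row (bin_id=1, grp=HP): matches 1 r row(s) → 1 output row(s).
- l row (bin_id=6, grp=HP): no match → dropped.
- l row (bin_id=5, grp=HP): no match → dropped.
- l row (bin_id=5, grp=TH): no match → dropped.
- l row (bin_id=6, grp=RF): no match → dropped.
Total: 2 rows.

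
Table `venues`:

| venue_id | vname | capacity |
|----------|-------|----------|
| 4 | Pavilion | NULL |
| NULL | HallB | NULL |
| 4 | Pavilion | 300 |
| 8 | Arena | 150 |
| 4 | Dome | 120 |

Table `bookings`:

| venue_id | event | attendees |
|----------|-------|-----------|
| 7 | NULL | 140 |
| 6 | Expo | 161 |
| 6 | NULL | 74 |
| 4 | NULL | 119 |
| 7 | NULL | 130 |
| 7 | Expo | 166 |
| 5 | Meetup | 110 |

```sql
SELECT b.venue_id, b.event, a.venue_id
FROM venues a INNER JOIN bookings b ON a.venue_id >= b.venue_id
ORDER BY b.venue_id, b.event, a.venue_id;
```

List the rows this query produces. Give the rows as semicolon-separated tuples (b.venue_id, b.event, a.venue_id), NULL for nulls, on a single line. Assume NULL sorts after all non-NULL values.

INNER JOIN keeps only pairs where the ON condition holds.
Matching on a.venue_id >= b.venue_id. A NULL in a compared column never satisfies the condition.
Matched pairs: 10.

(4, NULL, 4); (4, NULL, 4); (4, NULL, 4); (4, NULL, 8); (5, Meetup, 8); (6, Expo, 8); (6, NULL, 8); (7, Expo, 8); (7, NULL, 8); (7, NULL, 8)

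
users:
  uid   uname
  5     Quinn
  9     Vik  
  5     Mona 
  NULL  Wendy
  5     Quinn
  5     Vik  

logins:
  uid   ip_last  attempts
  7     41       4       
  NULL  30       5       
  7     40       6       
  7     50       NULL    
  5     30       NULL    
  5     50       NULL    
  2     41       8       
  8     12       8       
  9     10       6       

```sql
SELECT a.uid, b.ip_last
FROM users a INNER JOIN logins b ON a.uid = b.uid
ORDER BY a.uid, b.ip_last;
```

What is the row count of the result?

INNER JOIN keeps only pairs where the ON condition holds.
Matching on a.uid = b.uid. A NULL in a compared column never satisfies the condition.
- a[0] uid=5 → 2 match(es) in b → 2 row(s).
- a[1] uid=9 → 1 match(es) in b → 1 row(s).
- a[2] uid=5 → 2 match(es) in b → 2 row(s).
- a[3] uid=NULL → no match; dropped.
- a[4] uid=5 → 2 match(es) in b → 2 row(s).
- a[5] uid=5 → 2 match(es) in b → 2 row(s).
Total: 9 rows.

9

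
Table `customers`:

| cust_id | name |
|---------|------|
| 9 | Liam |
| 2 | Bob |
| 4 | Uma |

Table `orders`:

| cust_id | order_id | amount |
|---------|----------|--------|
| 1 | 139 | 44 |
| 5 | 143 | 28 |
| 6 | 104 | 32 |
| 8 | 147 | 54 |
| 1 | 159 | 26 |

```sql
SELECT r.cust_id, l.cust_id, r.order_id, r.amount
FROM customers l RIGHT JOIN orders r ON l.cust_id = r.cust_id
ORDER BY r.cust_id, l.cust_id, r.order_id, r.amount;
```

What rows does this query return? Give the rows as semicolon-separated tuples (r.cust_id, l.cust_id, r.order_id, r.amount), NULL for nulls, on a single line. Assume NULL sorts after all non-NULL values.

RIGHT JOIN keeps every row from `orders`; unmatched rows get NULL for `customers`'s columns.
Matching on l.cust_id = r.cust_id.
- l row (cust_id=9): no match.
- l row (cust_id=2): no match.
- l row (cust_id=4): no match.
- 5 r row(s) had no l match → kept, l columns NULL.
After projecting and ordering:
r.cust_id | l.cust_id | r.order_id | r.amount
1 | NULL | 139 | 44
1 | NULL | 159 | 26
5 | NULL | 143 | 28
6 | NULL | 104 | 32
8 | NULL | 147 | 54

(1, NULL, 139, 44); (1, NULL, 159, 26); (5, NULL, 143, 28); (6, NULL, 104, 32); (8, NULL, 147, 54)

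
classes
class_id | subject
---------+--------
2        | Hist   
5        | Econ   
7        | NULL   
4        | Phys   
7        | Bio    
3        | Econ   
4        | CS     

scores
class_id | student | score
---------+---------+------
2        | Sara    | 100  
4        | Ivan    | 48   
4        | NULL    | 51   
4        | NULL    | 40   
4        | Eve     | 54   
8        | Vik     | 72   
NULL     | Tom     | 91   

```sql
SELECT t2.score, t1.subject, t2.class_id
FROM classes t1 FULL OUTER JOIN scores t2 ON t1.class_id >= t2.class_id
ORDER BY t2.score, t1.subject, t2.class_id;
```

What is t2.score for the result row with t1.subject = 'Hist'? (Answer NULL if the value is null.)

FULL OUTER JOIN keeps every row from both sides; unmatched rows get NULL for the other side's columns.
Matching on t1.class_id >= t2.class_id. A NULL in a compared column never satisfies the condition.
- t1 row (class_id=2): matches 1 t2 row(s) → 1 output row(s).
- t1 row (class_id=5): matches 5 t2 row(s) → 5 output row(s).
- t1 row (class_id=7): matches 5 t2 row(s) → 5 output row(s).
- t1 row (class_id=4): matches 5 t2 row(s) → 5 output row(s).
- t1 row (class_id=7): matches 5 t2 row(s) → 5 output row(s).
- t1 row (class_id=3): matches 1 t2 row(s) → 1 output row(s).
- t1 row (class_id=4): matches 5 t2 row(s) → 5 output row(s).
- plus 2 unmatched t2 row(s), each kept with NULL t1 columns.

100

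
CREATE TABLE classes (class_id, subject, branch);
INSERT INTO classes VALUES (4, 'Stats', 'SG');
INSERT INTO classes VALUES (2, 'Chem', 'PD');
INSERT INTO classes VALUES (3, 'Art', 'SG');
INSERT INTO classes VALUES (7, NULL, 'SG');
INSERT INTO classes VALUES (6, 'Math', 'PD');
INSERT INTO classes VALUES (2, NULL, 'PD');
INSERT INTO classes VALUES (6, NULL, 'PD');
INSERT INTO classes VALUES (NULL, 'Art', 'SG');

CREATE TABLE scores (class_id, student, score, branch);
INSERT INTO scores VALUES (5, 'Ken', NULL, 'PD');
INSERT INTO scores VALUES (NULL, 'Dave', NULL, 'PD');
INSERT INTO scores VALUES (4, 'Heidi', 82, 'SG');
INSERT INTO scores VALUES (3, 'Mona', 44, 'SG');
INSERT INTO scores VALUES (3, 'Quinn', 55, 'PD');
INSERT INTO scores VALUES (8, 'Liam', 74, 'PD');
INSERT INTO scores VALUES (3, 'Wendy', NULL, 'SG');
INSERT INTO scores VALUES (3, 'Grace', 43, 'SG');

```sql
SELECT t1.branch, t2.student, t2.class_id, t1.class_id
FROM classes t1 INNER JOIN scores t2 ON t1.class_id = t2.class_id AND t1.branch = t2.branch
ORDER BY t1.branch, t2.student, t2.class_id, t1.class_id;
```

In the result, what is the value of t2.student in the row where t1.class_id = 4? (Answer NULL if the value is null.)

Heidi

INNER JOIN keeps only pairs where the ON condition holds.
Matching on t1.class_id = t2.class_id AND t1.branch = t2.branch. A NULL in a compared column never satisfies the condition.
- t1 (class_id=4, branch=SG) pairs with 1 row(s) of t2.
- t1 (class_id=2, branch=PD) has no partner → excluded.
- t1 (class_id=3, branch=SG) pairs with 3 row(s) of t2.
- t1 (class_id=7, branch=SG) has no partner → excluded.
- t1 (class_id=6, branch=PD) has no partner → excluded.
- t1 (class_id=2, branch=PD) has no partner → excluded.
- t1 (class_id=6, branch=PD) has no partner → excluded.
- t1 (class_id=NULL, branch=SG) has no partner → excluded.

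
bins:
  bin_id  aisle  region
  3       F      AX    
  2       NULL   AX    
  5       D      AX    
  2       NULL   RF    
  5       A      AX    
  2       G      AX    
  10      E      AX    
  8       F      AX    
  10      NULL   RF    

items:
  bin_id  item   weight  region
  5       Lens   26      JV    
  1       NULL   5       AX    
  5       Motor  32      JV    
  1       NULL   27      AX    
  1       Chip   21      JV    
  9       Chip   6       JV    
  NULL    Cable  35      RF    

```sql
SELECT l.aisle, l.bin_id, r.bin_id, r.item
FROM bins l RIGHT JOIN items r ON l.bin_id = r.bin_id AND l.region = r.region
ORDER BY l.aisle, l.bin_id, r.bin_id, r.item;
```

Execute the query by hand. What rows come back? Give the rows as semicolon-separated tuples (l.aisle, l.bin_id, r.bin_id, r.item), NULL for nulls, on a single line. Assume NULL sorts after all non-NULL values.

RIGHT JOIN keeps every row from `items`; unmatched rows get NULL for `bins`'s columns.
Matching on l.bin_id = r.bin_id AND l.region = r.region. A NULL in a compared column never satisfies the condition.
- l (bin_id=3, region=AX) has no partner in r.
- l (bin_id=2, region=AX) has no partner in r.
- l (bin_id=5, region=AX) has no partner in r.
- l (bin_id=2, region=RF) has no partner in r.
- l (bin_id=5, region=AX) has no partner in r.
- l (bin_id=2, region=AX) has no partner in r.
- l (bin_id=10, region=AX) has no partner in r.
- l (bin_id=8, region=AX) has no partner in r.
- l (bin_id=10, region=RF) has no partner in r.
- 7 row(s) from r found no l partner → padded with NULL.
After projecting and ordering:
l.aisle | l.bin_id | r.bin_id | r.item
NULL | NULL | 1 | Chip
NULL | NULL | 1 | NULL
NULL | NULL | 1 | NULL
NULL | NULL | 5 | Lens
NULL | NULL | 5 | Motor
NULL | NULL | 9 | Chip
NULL | NULL | NULL | Cable

(NULL, NULL, 1, Chip); (NULL, NULL, 1, NULL); (NULL, NULL, 1, NULL); (NULL, NULL, 5, Lens); (NULL, NULL, 5, Motor); (NULL, NULL, 9, Chip); (NULL, NULL, NULL, Cable)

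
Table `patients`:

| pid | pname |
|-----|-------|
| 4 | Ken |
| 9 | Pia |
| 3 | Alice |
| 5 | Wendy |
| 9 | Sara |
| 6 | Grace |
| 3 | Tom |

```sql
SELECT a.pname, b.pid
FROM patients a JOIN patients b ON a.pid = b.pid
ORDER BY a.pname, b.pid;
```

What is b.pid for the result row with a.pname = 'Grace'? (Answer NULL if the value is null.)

6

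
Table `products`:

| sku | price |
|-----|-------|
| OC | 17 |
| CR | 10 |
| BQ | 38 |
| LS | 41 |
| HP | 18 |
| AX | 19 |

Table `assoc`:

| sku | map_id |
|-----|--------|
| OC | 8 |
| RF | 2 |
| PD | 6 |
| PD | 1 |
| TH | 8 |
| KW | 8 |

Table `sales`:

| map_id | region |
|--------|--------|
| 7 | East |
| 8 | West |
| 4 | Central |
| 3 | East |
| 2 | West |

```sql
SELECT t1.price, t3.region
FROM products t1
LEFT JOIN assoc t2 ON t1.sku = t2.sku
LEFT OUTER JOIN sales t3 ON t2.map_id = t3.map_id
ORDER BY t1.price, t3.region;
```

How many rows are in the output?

6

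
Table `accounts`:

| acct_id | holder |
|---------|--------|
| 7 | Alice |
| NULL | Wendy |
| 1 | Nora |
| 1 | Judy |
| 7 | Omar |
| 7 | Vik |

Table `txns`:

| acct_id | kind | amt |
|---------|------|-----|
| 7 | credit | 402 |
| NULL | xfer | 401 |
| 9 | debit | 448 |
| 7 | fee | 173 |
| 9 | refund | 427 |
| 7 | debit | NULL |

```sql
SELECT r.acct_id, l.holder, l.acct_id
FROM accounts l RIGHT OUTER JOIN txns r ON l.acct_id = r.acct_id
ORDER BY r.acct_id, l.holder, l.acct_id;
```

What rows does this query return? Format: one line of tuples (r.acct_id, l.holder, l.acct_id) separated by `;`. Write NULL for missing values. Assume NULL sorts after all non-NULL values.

RIGHT JOIN keeps every row from `txns`; unmatched rows get NULL for `accounts`'s columns.
Matching on l.acct_id = r.acct_id. A NULL in a compared column never satisfies the condition.
Matched pairs: 9; unmatched r rows kept: 3.

(7, Alice, 7); (7, Alice, 7); (7, Alice, 7); (7, Omar, 7); (7, Omar, 7); (7, Omar, 7); (7, Vik, 7); (7, Vik, 7); (7, Vik, 7); (9, NULL, NULL); (9, NULL, NULL); (NULL, NULL, NULL)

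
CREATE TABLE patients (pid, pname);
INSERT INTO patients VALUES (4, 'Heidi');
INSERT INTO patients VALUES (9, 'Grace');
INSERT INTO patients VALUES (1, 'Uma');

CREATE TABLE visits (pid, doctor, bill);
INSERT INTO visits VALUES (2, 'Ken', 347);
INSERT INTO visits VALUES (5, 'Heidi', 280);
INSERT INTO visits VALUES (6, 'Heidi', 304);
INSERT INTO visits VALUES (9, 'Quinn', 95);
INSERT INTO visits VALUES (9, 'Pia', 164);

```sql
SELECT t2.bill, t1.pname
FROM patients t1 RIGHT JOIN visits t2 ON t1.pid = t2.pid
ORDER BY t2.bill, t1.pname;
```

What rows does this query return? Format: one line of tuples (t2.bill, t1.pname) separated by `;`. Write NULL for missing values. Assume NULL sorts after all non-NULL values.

RIGHT JOIN keeps every row from `visits`; unmatched rows get NULL for `patients`'s columns.
Matching on t1.pid = t2.pid.
- t1 row (pid=4): no match.
- t1 row (pid=9): matches 2 t2 row(s) → 2 output row(s).
- t1 row (pid=1): no match.
- plus 3 unmatched t2 row(s), each kept with NULL t1 columns.
After projecting and ordering:
t2.bill | t1.pname
95 | Grace
164 | Grace
280 | NULL
304 | NULL
347 | NULL

(95, Grace); (164, Grace); (280, NULL); (304, NULL); (347, NULL)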